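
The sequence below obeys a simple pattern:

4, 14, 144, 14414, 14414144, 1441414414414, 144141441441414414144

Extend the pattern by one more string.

1441414414414144141441441414414414

From term 3 onward, concatenate the last term with the second-to-last: 14·4 = 144, 144·14 = 14414, …
The next term joins 144141441441414414144 and 1441414414414.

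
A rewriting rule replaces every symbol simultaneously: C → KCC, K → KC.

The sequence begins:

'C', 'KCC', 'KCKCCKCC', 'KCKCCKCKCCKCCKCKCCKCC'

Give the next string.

KCKCCKCKCCKCCKCKCCKCKCCKCCKCKCCKCCKCKCCKCKCCKCCKCKCCKCC

Applying the rule to each of the 21 symbols of KCKCCKCKCCKCCKCKCCKCC gives the pieces KC KCC KC KCC KCC KC KCC KC KCC KCC KC KCC KCC KC KCC KC KCC KCC KC KCC KCC, which concatenate to the answer.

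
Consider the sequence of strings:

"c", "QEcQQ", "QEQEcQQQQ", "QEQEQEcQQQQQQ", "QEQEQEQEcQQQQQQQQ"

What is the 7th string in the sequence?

QEQEQEQEQEQEcQQQQQQQQQQQQ

s(k+1) = QE·s(k)·QQ, so each term gains QE as a prefix and QQ as a suffix.
From QEQEQEQEcQQQQQQQQ, 2 further steps: QEQEQEQEcQQQQQQQQ → QEQEQEQEQEcQQQQQQQQQQ → (answer).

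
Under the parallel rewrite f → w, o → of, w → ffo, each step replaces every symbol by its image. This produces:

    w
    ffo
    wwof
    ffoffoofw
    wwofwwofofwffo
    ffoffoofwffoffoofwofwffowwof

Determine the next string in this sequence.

φ(ffoffoofwffoffoofwofwffowwof) expands symbol-by-symbol to w w of w w of of w ffo w w of w w of of w ffo of w ffo w w of ffo ffo of w; joining the 28 pieces gives the next term.

wwofwwofofwffowwofwwofofwffoofwffowwofffoffoofw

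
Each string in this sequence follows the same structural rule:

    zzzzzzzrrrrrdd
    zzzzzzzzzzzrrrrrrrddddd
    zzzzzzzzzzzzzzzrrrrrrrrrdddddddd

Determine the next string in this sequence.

zzzzzzzzzzzzzzzzzzzrrrrrrrrrrrddddddddddd

Term n consists of 4n+3 z's, followed by 2n+3 r's, followed by 3n-1 d's (n = 1, 2, …).
For the next term, n = 4, so the run lengths are 19, 11, 11.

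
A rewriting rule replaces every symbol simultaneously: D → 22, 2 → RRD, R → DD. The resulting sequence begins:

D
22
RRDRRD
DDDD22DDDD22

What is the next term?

Expanding DDDD22DDDD22: D→22, D→22, D→22, D→22, 2→RRD, 2→RRD, D→22, D→22, D→22, D→22, 2→RRD, 2→RRD. Concatenated: 22 22 22 22 RRD RRD 22 22 22 22 RRD RRD.

22222222RRDRRD22222222RRDRRD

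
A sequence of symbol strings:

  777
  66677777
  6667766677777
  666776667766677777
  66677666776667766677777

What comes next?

6667766677666776667766677777

The strings grow by a fixed prefix 66677 each time.
So the next term is 66677·66677666776667766677777.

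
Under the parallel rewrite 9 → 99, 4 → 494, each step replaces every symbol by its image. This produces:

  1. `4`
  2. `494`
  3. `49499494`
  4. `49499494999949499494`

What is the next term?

494994949999494994949999999949499494999949499494

Applying the rule to each of the 20 symbols of 49499494999949499494 gives the pieces 494 99 494 99 99 494 99 494 99 99 99 99 494 99 494 99 99 494 99 494, which concatenate to the answer.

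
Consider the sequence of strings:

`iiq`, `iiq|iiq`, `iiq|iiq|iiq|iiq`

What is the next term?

iiq|iiq|iiq|iiq|iiq|iiq|iiq|iiq

Each string is two copies of the previous one joined by '|'.
So the next term is two copies of iiq|iiq|iiq|iiq with '|' between the halves.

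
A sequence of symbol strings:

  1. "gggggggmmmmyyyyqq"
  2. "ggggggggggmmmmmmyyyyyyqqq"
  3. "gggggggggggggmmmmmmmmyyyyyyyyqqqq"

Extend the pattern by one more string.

ggggggggggggggggmmmmmmmmmmyyyyyyyyyyqqqqq

Term n consists of 3n+1 g's, followed by 2n m's, followed by 2n y's, followed by n q's, where the shown terms are n = 2, 3, 4.
For the next term, n = 5, so the run lengths are 16, 10, 10, 5.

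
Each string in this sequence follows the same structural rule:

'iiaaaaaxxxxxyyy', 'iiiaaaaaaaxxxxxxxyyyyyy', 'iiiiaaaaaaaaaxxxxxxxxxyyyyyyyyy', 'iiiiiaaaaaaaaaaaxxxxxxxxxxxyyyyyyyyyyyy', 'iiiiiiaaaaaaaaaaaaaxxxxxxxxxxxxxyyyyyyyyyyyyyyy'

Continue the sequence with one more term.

iiiiiiiaaaaaaaaaaaaaaaxxxxxxxxxxxxxxxyyyyyyyyyyyyyyyyyy

Term n consists of n+1 i's, followed by 2n+3 a's, followed by 2n+3 x's, followed by 3n y's (n = 1, 2, …).
At n = 6 the blocks have lengths 7, 15, 15, 18.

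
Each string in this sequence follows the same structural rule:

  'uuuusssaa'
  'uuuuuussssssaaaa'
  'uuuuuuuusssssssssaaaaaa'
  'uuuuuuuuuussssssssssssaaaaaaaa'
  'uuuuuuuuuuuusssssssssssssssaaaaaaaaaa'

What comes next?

uuuuuuuuuuuuuussssssssssssssssssaaaaaaaaaaaa

The n-th term is 2n+2 u's then 3n s's then 2n a's (n = 1, 2, …).
Setting n = 6 gives 14, 18, 12 characters in each block.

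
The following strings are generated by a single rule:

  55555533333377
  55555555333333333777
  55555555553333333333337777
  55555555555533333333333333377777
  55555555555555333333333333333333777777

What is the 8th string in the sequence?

55555555555555555555333333333333333333333333333777777777

The n-th term is 2n+2 5's then 3n 3's then n 7's, where the shown terms are n = 2, 3, 4, 5, 6.
At n = 9 the blocks have lengths 20, 27, 9.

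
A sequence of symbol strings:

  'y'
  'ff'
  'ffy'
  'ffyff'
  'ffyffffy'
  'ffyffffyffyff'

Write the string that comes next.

ffyffffyffyffffyffffy

From term 3 onward, concatenate the last term with the second-to-last: ff·y = ffy, ffy·ff = ffyff, …
So term 7 is ffyffffyffyff·ffyffffy.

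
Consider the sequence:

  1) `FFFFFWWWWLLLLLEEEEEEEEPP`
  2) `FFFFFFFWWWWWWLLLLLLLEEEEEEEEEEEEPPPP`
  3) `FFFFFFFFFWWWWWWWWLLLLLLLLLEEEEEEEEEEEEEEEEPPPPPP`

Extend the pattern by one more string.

The n-th term is 2n+1 F's then 2n W's then 2n+1 L's then 4n E's then 2n-2 P's, where the shown terms are n = 2, 3, 4.
Setting n = 5 gives 11, 10, 11, 20, 8 characters in each block.

FFFFFFFFFFFWWWWWWWWWWLLLLLLLLLLLEEEEEEEEEEEEEEEEEEEEPPPPPPPP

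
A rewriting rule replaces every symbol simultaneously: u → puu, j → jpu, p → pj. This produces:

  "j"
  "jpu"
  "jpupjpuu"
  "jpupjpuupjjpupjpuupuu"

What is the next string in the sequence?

jpupjpuupjjpupjpuupuupjjpujpupjpuupjjpupjpuupuupjpuupuu

Applying the rule to each of the 21 symbols of jpupjpuupjjpupjpuupuu gives the pieces jpu pj puu pj jpu pj puu puu pj jpu jpu pj puu pj jpu pj puu puu pj puu puu, which concatenate to the answer.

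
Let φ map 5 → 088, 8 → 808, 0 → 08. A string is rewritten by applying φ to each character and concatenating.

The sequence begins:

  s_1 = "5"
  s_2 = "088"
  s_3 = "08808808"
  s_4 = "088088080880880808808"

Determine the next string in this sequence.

Applying the rule to each of the 21 symbols of 088088080880880808808 gives the pieces 08 808 808 08 808 808 08 808 08 808 808 08 808 808 08 808 08 808 808 08 808, which concatenate to the answer.

0880880808808808088080880880808808808088080880880808808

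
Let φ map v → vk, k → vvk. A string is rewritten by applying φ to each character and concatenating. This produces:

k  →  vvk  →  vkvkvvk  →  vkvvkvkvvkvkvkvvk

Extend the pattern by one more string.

vkvvkvkvkvvkvkvvkvkvkvvkvkvvkvkvvkvkvkvvk

Applying the rule to each of the 17 symbols of vkvvkvkvvkvkvkvvk gives the pieces vk vvk vk vk vvk vk vvk vk vk vvk vk vvk vk vvk vk vk vvk, which concatenate to the answer.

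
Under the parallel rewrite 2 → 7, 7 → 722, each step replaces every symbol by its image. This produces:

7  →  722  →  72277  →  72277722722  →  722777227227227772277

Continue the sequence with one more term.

Applying the rule to each of the 21 symbols of 722777227227227772277 gives the pieces 722 7 7 722 722 722 7 7 722 7 7 722 7 7 722 722 722 7 7 722 722, which concatenate to the answer.

7227772272272277722777227772272272277722722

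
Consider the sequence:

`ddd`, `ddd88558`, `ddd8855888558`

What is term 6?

ddd8855888558885588855888558

The strings grow by a fixed suffix 88558 each time.
From ddd8855888558, 3 further steps: ddd8855888558 → ddd885588855888558 → ddd88558885588855888558 → (answer).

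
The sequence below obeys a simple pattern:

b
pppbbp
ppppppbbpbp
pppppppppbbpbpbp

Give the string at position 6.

s(k+1) = ppp·s(k)·bp, so each term gains ppp as a prefix and bp as a suffix.
From pppppppppbbpbpbp, 2 further steps: pppppppppbbpbpbp → ppppppppppppbbpbpbpbp → (answer).

pppppppppppppppbbpbpbpbpbp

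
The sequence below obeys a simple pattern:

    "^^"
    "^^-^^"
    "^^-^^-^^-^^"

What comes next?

Every step duplicates the string with '-' between the halves.
Doubling ^^-^^-^^-^^ with '-' between the halves:

^^-^^-^^-^^-^^-^^-^^-^^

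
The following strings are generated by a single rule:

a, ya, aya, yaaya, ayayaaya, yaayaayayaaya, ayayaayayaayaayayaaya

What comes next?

yaayaayayaayaayayaayayaayaayayaaya

Each term (from the third on) is the two preceding terms concatenated in order: term 3 = a·ya = aya.
So term 8 is yaayaayayaaya·ayayaayayaayaayayaaya.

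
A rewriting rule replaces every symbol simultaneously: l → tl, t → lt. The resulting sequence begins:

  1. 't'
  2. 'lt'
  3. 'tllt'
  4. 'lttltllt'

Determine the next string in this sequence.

Rewriting each symbol of lttltllt: l→tl, t→lt, t→lt, l→tl, t→lt, l→tl, l→tl, t→lt, which concatenates to tl lt lt tl lt tl tl lt.

tlltlttllttltllt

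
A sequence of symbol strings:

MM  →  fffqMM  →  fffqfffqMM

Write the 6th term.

fffqfffqfffqfffqfffqMM

Each term is the previous one with fffq prepended.
From fffqfffqMM, 3 further steps: fffqfffqMM → fffqfffqfffqMM → fffqfffqfffqfffqMM → (answer).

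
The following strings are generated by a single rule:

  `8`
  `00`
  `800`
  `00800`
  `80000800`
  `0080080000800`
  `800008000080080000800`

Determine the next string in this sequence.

This is a Fibonacci-style word recurrence s(k) = s(k−2)·s(k−1): e.g. 8·00 = 800.
Continuing: 0080080000800 · 800008000080080000800 gives term 8.

0080080000800800008000080080000800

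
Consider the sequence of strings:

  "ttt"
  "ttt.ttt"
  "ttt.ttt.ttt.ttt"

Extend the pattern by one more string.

ttt.ttt.ttt.ttt.ttt.ttt.ttt.ttt

Each string is two copies of the previous one joined by '.'.
One more doubling of ttt.ttt.ttt.ttt gives the answer.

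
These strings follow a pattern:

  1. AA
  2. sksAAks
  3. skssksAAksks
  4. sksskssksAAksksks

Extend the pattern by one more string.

Each term wraps the previous one in sks on the left and ks on the right.
So the next term is sks·sksskssksAAksksks·ks.

skssksskssksAAksksksks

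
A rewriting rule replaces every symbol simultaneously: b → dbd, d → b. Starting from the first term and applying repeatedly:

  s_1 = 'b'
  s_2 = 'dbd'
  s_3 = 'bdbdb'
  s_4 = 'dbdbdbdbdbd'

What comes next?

bdbdbdbdbdbdbdbdbdbdb

Rewriting each symbol of dbdbdbdbdbd: d→b, b→dbd, d→b, b→dbd, d→b, b→dbd, d→b, b→dbd, d→b, b→dbd, d→b, which concatenates to b dbd b dbd b dbd b dbd b dbd b.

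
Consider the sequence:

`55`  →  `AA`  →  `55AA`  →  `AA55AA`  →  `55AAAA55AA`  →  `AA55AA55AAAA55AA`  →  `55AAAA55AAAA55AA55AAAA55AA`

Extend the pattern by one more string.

From term 3 onward, concatenate the second-to-last term with the last: 55·AA = 55AA, AA·55AA = AA55AA, …
The next term joins AA55AA55AAAA55AA and 55AAAA55AAAA55AA55AAAA55AA.

AA55AA55AAAA55AA55AAAA55AAAA55AA55AAAA55AA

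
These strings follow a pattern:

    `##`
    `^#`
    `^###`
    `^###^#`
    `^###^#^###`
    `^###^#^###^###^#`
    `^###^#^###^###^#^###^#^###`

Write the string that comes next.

^###^#^###^###^#^###^#^###^###^#^###^###^#

From term 3 onward, concatenate the last term with the second-to-last: ^#·## = ^###, ^###·^# = ^###^#, …
So term 8 is ^###^#^###^###^#^###^#^###·^###^#^###^###^#.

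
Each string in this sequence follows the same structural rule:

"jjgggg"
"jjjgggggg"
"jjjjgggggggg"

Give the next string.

The n-th term is n j's then 2n g's, where the shown terms are n = 2, 3, 4.
Setting n = 5 gives 5, 10 characters in each block.

jjjjjgggggggggg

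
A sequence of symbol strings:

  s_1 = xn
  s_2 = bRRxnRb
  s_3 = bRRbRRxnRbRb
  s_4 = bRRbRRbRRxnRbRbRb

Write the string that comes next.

bRRbRRbRRbRRxnRbRbRbRb

Each term wraps the previous one in bRR on the left and Rb on the right.
One more step from bRRbRRbRRxnRbRbRb gives the answer.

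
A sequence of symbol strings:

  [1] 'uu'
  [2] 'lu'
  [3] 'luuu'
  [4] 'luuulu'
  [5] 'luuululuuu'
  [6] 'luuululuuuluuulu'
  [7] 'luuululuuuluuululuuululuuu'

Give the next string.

luuululuuuluuululuuululuuuluuululuuuluuulu

From term 3 onward, concatenate the last term with the second-to-last: lu·uu = luuu, luuu·lu = luuulu, …
The next term joins luuululuuuluuululuuululuuu and luuululuuuluuulu.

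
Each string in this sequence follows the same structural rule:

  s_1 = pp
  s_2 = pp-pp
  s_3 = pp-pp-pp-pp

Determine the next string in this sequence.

pp-pp-pp-pp-pp-pp-pp-pp

Every step duplicates the string with '-' between the halves.
So the next term is two copies of pp-pp-pp-pp with '-' between the halves.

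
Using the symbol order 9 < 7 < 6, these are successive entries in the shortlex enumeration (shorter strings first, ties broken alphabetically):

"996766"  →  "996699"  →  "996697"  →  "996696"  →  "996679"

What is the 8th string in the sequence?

Advancing 3 positions from 996679 through 996679 → 996677 → 996676 reaches term 8.

996669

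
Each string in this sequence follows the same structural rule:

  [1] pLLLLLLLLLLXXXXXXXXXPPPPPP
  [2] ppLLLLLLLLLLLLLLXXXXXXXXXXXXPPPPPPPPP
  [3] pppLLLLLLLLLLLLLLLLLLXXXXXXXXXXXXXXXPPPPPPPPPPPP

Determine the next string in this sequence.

ppppLLLLLLLLLLLLLLLLLLLLLLXXXXXXXXXXXXXXXXXXPPPPPPPPPPPPPPP

The n-th term is n-1 p's then 4n+2 L's then 3n+3 X's then 3n P's, where the shown terms are n = 2, 3, 4.
At n = 5 the blocks have lengths 4, 22, 18, 15.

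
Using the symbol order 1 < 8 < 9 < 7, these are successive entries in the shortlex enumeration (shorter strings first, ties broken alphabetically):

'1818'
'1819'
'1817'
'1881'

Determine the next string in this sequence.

The successor of 1881 increments the rightmost position that isn't already 7 and resets every position after it to 1.

1888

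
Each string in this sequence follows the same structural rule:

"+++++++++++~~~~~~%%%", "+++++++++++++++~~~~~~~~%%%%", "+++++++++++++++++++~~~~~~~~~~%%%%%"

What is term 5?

Reading off run lengths: + runs 11, 15, 19; ~ runs 6, 8, 10; % runs 3, 4, 5 — each is linear in n, where the shown terms are n = 3, 4, 5.
At n = 7 the blocks have lengths 27, 14, 7.

+++++++++++++++++++++++++++~~~~~~~~~~~~~~%%%%%%%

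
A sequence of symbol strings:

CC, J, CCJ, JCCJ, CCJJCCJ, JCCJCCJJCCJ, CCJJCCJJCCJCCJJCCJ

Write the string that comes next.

JCCJCCJJCCJCCJJCCJJCCJCCJJCCJ

From term 3 onward, concatenate the second-to-last term with the last: CC·J = CCJ, J·CCJ = JCCJ, …
So term 8 is JCCJCCJJCCJ·CCJJCCJJCCJCCJJCCJ.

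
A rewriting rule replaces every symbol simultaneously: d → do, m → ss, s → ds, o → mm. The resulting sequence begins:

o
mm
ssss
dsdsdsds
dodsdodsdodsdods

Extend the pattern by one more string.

dommdodsdommdodsdommdodsdommdods

φ(dodsdodsdodsdods) expands symbol-by-symbol to do mm do ds do mm do ds do mm do ds do mm do ds; joining the 16 pieces gives the next term.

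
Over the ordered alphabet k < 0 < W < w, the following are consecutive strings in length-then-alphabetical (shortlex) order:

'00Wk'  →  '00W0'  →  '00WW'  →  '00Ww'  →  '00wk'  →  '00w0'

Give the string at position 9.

Advancing 3 positions from 00w0 through 00w0 → 00wW → 00ww reaches term 9.

0Wkk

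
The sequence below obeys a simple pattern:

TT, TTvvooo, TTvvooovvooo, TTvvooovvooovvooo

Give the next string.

TTvvooovvooovvooovvooo

The strings grow by a fixed suffix vvooo each time.
One more step from TTvvooovvooovvooo gives the answer.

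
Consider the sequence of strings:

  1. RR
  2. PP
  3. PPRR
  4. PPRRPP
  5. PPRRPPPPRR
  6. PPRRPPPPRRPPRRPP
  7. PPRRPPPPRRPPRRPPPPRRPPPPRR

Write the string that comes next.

This is a Fibonacci-style word recurrence s(k) = s(k−1)·s(k−2): e.g. PP·RR = PPRR.
So term 8 is PPRRPPPPRRPPRRPPPPRRPPPPRR·PPRRPPPPRRPPRRPP.

PPRRPPPPRRPPRRPPPPRRPPPPRRPPRRPPPPRRPPRRPP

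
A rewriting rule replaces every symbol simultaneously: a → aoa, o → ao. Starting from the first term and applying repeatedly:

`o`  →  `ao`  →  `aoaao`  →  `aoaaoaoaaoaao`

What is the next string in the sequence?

φ(aoaaoaoaaoaao) expands symbol-by-symbol to aoa ao aoa aoa ao aoa ao aoa aoa ao aoa aoa ao; joining the 13 pieces gives the next term.

aoaaoaoaaoaaoaoaaoaoaaoaaoaoaaoaao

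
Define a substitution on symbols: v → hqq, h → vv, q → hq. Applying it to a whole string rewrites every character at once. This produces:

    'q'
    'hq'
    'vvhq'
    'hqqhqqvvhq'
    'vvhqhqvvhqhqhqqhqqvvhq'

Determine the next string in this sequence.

hqqhqqvvhqvvhqhqqhqqvvhqvvhqvvhqhqvvhqhqhqqhqqvvhq

Replace each of the 22 characters of vvhqhqvvhqhqhqqhqqvvhq in place — hqq hqq vv hq vv hq hqq hqq vv hq vv hq vv hq hq vv hq hq hqq hqq vv hq — and concatenate.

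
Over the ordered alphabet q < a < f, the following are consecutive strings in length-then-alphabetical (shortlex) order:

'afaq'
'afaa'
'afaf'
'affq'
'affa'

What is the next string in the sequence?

Find the rightmost character of affa below f, bump it to the next letter, and reset everything to its right to q.

afff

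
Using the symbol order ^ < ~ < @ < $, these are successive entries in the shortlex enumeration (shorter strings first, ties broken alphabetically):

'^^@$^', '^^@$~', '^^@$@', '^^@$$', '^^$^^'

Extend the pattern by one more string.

Find the rightmost character of ^^$^^ below $, bump it to the next letter, and reset everything to its right to ^.

^^$^~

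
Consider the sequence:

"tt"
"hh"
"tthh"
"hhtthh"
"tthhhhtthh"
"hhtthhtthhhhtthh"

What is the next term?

tthhhhtthhhhtthhtthhhhtthh

From term 3 onward, concatenate the second-to-last term with the last: tt·hh = tthh, hh·tthh = hhtthh, …
Continuing: tthhhhtthh · hhtthhtthhhhtthh gives term 7.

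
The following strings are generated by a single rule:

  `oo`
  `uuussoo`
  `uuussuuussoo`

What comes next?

The strings grow by a fixed prefix uuuss each time.
So the next term is uuuss·uuussuuussoo.

uuussuuussuuussoo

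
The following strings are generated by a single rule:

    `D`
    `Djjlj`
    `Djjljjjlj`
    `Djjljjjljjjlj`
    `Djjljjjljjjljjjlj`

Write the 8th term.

Djjljjjljjjljjjljjjljjjljjjlj

The strings grow by a fixed suffix jjlj each time.
From Djjljjjljjjljjjlj, 3 further steps: Djjljjjljjjljjjlj → Djjljjjljjjljjjljjjlj → Djjljjjljjjljjjljjjljjjlj → (answer).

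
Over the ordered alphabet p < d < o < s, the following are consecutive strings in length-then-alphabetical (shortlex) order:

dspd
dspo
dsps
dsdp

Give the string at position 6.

Advancing 2 positions from dsdp through dsdp → dsdd reaches term 6.

dsdo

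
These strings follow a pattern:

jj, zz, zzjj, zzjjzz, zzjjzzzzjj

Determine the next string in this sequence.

zzjjzzzzjjzzjjzz

From term 3 onward, concatenate the last term with the second-to-last: zz·jj = zzjj, zzjj·zz = zzjjzz, …
Continuing: zzjjzzzzjj · zzjjzz gives term 6.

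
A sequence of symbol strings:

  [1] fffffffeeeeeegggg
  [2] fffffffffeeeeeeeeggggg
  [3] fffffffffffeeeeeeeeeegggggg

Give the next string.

fffffffffffffeeeeeeeeeeeeggggggg

Reading off run lengths: f runs 7, 9, 11; e runs 6, 8, 10; g runs 4, 5, 6 — each is linear in n, where the shown terms are n = 3, 4, 5.
For the next term, n = 6, so the run lengths are 13, 12, 7.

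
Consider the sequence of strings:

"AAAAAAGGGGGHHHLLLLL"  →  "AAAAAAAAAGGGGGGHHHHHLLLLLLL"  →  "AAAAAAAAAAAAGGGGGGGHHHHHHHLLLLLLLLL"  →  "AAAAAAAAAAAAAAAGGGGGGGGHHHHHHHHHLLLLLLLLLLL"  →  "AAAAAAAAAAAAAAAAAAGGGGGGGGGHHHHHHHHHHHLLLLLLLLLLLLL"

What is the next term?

AAAAAAAAAAAAAAAAAAAAAGGGGGGGGGGHHHHHHHHHHHHHLLLLLLLLLLLLLLL

Term n consists of 3n A's, followed by n+3 G's, followed by 2n-1 H's, followed by 2n+1 L's, where the shown terms are n = 2, 3, 4, 5, 6.
At n = 7 the blocks have lengths 21, 10, 13, 15.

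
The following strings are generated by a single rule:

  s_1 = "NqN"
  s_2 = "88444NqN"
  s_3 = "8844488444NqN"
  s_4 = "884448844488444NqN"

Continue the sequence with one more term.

Each term is the previous one with 88444 prepended.
So the next term is 88444·884448844488444NqN.

88444884448844488444NqN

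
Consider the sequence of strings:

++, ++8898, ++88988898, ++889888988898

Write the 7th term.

++889888988898889888988898

Every step adds 8898 to the end: s(k+1) = s(k)·8898.
From ++889888988898, 3 further steps: ++889888988898 → ++8898889888988898 → ++88988898889888988898 → (answer).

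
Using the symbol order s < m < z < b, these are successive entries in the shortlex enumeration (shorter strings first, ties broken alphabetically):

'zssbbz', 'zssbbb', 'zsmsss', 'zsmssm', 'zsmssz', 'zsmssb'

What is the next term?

Treat zsmssb as a base-4 numeral over the given alphabet and add one, carrying through any trailing b's.

zsmsms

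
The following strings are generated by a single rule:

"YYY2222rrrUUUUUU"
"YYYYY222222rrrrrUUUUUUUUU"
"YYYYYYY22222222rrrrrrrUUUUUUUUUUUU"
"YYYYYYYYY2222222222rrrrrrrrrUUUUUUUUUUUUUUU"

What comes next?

Reading off run lengths: Y runs 3, 5, 7, 9; 2 runs 4, 6, 8, 10; r runs 3, 5, 7, 9; U runs 6, 9, 12, 15 — each is linear in n (n = 1, 2, …).
Setting n = 5 gives 11, 12, 11, 18 characters in each block.

YYYYYYYYYYY222222222222rrrrrrrrrrrUUUUUUUUUUUUUUUUUU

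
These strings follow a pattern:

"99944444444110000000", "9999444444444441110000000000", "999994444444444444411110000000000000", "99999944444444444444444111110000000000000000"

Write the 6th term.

999999994444444444444444444444411111110000000000000000000000

Term n consists of n+1 9's, followed by 3n+2 4's, followed by n 1's, followed by 3n+1 0's, where the shown terms are n = 2, 3, 4, 5.
Setting n = 7 gives 8, 23, 7, 22 characters in each block.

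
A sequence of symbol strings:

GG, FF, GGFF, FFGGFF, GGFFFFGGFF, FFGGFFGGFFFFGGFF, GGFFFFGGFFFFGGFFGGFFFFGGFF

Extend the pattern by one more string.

From term 3 onward, concatenate the second-to-last term with the last: GG·FF = GGFF, FF·GGFF = FFGGFF, …
So term 8 is FFGGFFGGFFFFGGFF·GGFFFFGGFFFFGGFFGGFFFFGGFF.

FFGGFFGGFFFFGGFFGGFFFFGGFFFFGGFFGGFFFFGGFF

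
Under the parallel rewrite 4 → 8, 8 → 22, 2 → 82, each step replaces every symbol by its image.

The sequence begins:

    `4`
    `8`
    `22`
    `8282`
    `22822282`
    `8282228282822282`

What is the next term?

22822282828222822282228282822282

Applying the rule to each of the 16 symbols of 8282228282822282 gives the pieces 22 82 22 82 82 82 22 82 22 82 22 82 82 82 22 82, which concatenate to the answer.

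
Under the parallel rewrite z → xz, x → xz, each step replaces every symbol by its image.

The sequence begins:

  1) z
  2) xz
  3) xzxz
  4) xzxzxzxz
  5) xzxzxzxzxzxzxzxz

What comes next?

xzxzxzxzxzxzxzxzxzxzxzxzxzxzxzxz

Applying the rule to each of the 16 symbols of xzxzxzxzxzxzxzxz gives the pieces xz xz xz xz xz xz xz xz xz xz xz xz xz xz xz xz, which concatenate to the answer.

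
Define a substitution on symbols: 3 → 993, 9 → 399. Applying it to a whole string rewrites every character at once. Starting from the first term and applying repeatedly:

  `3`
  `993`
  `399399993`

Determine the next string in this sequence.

Rewriting each symbol of 399399993: 3→993, 9→399, 9→399, 3→993, 9→399, 9→399, 9→399, 9→399, 3→993, which concatenates to 993 399 399 993 399 399 399 399 993.

993399399993399399399399993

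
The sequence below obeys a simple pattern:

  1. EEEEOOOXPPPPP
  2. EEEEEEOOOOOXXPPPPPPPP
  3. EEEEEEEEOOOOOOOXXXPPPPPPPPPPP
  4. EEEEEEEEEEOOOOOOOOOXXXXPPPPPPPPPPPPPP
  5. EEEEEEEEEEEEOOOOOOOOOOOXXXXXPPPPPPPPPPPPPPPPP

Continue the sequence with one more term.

The n-th term is 2n+2 E's then 2n+1 O's then n X's then 3n+2 P's (n = 1, 2, …).
Setting n = 6 gives 14, 13, 6, 20 characters in each block.

EEEEEEEEEEEEEEOOOOOOOOOOOOOXXXXXXPPPPPPPPPPPPPPPPPPPP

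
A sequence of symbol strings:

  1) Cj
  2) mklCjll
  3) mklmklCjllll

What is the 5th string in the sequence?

Every step adds mkl to the front and ll to the end of the previous string.
From mklmklCjllll, 2 further steps: mklmklCjllll → mklmklmklCjllllll → (answer).

mklmklmklmklCjllllllll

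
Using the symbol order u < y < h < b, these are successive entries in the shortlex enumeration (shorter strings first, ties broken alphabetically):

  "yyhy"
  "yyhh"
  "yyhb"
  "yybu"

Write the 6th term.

Continuing the enumeration 2 steps past yybu: yybu → yyby → (answer).

yybh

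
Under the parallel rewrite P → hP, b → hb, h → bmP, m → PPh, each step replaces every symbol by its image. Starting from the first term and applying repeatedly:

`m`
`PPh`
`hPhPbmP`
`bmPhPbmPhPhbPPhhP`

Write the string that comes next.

φ(bmPhPbmPhPhbPPhhP) expands symbol-by-symbol to hb PPh hP bmP hP hb PPh hP bmP hP bmP hb hP hP bmP bmP hP; joining the 17 pieces gives the next term.

hbPPhhPbmPhPhbPPhhPbmPhPbmPhbhPhPbmPbmPhP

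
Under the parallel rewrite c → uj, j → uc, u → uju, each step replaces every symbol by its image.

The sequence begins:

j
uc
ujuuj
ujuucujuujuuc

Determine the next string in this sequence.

Rewriting the 13 symbols of ujuucujuujuuc one by one yields uju uc uju uju uj uju uc uju uju uc uju uju uj; concatenated:

ujuucujuujuujujuucujuujuucujuujuuj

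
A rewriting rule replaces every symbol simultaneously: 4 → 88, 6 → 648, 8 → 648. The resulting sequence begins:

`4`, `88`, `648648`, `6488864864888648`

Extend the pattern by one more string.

64888648648648648886486488864864864864888648

φ(6488864864888648) expands symbol-by-symbol to 648 88 648 648 648 648 88 648 648 88 648 648 648 648 88 648; joining the 16 pieces gives the next term.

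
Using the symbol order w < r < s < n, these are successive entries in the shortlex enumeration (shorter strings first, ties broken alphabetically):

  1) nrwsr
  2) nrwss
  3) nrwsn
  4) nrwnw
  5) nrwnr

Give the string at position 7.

Stepping forward 2 times from nrwnr: nrwnr → nrwns, then the target.

nrwnn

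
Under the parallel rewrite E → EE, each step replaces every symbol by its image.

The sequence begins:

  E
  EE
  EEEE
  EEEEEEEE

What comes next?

EEEEEEEEEEEEEEEE

Apply φ to EEEEEEEE symbol by symbol: E→EE, E→EE, E→EE, E→EE, E→EE, E→EE, E→EE, E→EE; joined: EE EE EE EE EE EE EE EE.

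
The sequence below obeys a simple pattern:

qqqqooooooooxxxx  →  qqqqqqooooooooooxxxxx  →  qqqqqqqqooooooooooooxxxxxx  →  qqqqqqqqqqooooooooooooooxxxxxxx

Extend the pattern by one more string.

qqqqqqqqqqqqooooooooooooooooxxxxxxxx

The n-th term is 2n-2 q's then 2n+2 o's then n+1 x's, where the shown terms are n = 3, 4, 5, 6.
At n = 7 the blocks have lengths 12, 16, 8.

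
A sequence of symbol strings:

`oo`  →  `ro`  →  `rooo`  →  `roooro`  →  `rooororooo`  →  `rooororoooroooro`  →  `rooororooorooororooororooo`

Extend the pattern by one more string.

Each term (from the third on) is the previous term followed by the one before it: term 3 = ro·oo = rooo.
Continuing: rooororooorooororooororooo · rooororoooroooro gives term 8.

rooororooorooororooororooorooororoooroooro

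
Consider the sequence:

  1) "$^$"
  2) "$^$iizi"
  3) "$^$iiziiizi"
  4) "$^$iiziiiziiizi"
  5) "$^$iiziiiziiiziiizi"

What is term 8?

$^$iiziiiziiiziiiziiiziiiziiizi

Each term is the previous one with iizi appended.
From $^$iiziiiziiiziiizi, 3 further steps: $^$iiziiiziiiziiizi → $^$iiziiiziiiziiiziiizi → $^$iiziiiziiiziiiziiiziiizi → (answer).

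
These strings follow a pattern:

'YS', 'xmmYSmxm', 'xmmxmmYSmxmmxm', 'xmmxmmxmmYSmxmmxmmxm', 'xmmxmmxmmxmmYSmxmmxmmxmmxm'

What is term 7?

Every step adds xmm to the front and mxm to the end of the previous string.
From xmmxmmxmmxmmYSmxmmxmmxmmxm, 2 further steps: xmmxmmxmmxmmYSmxmmxmmxmmxm → xmmxmmxmmxmmxmmYSmxmmxmmxmmxmmxm → (answer).

xmmxmmxmmxmmxmmxmmYSmxmmxmmxmmxmmxmmxm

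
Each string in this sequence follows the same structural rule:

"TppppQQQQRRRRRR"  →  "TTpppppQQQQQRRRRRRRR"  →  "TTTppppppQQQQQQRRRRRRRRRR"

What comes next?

Each string has the form T^{n-1} p^{n+2} Q^{n+2} R^{2n+2}, where the shown terms are n = 2, 3, 4.
At n = 5 the blocks have lengths 4, 7, 7, 12.

TTTTpppppppQQQQQQQRRRRRRRRRRRR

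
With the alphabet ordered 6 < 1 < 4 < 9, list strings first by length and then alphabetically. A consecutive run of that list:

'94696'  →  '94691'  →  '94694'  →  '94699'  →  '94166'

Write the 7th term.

Stepping forward 2 times from 94166: 94166 → 94161, then the target.

94164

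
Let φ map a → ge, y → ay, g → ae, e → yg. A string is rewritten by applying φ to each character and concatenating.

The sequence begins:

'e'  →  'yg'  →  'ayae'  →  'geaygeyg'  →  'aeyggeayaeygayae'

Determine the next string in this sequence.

geygayaeaeyggeaygeygayaegeaygeyg

Replace each of the 16 characters of aeyggeayaeygayae in place — ge yg ay ae ae yg ge ay ge yg ay ae ge ay ge yg — and concatenate.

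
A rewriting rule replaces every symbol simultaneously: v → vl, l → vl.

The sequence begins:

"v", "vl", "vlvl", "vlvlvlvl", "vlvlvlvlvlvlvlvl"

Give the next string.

Rewriting the 16 symbols of vlvlvlvlvlvlvlvl one by one yields vl vl vl vl vl vl vl vl vl vl vl vl vl vl vl vl; concatenated:

vlvlvlvlvlvlvlvlvlvlvlvlvlvlvlvl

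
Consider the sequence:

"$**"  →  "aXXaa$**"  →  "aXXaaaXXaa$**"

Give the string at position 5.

Every step adds aXXaa at the front: s(k+1) = aXXaa·s(k).
From aXXaaaXXaa$**, 2 further steps: aXXaaaXXaa$** → aXXaaaXXaaaXXaa$** → (answer).

aXXaaaXXaaaXXaaaXXaa$**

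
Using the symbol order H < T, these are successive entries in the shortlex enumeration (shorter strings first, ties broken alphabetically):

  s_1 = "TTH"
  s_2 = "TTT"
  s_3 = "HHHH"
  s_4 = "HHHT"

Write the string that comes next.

Find the rightmost character of HHHT below T, bump it to the next letter, and reset everything to its right to H.

HHTH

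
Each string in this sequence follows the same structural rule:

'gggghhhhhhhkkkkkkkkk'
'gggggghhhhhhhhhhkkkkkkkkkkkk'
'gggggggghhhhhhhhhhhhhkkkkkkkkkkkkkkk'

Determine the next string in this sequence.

gggggggggghhhhhhhhhhhhhhhhkkkkkkkkkkkkkkkkkk

Each string has the form g^{2n} h^{3n+1} k^{3n+3}, where the shown terms are n = 2, 3, 4.
At n = 5 the blocks have lengths 10, 16, 18.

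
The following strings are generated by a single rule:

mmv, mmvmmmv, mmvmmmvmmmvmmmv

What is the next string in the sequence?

s(k+1) = s(k)·m·s(k) — each term doubles the last with 'm' between the halves.
Doubling mmvmmmvmmmvmmmv with 'm' between the halves:

mmvmmmvmmmvmmmvmmmvmmmvmmmvmmmv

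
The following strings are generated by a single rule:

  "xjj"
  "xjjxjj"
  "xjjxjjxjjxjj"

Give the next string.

Every step duplicates the string.
Doubling xjjxjjxjjxjj:

xjjxjjxjjxjjxjjxjjxjjxjj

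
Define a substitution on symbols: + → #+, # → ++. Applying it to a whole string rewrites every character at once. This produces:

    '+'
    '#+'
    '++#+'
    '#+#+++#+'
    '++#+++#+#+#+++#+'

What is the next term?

Replace each of the 16 characters of ++#+++#+#+#+++#+ in place — #+ #+ ++ #+ #+ #+ ++ #+ ++ #+ ++ #+ #+ #+ ++ #+ — and concatenate.

#+#+++#+#+#+++#+++#+++#+#+#+++#+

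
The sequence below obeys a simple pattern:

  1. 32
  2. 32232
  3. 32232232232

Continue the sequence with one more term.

32232232232232232232232

s(k+1) = s(k)·2·s(k) — each term doubles the last with '2' between the halves.
One more doubling of 32232232232 gives the answer.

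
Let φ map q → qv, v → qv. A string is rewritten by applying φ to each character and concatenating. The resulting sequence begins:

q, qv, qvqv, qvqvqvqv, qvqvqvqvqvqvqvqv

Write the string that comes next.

qvqvqvqvqvqvqvqvqvqvqvqvqvqvqvqv

φ(qvqvqvqvqvqvqvqv) expands symbol-by-symbol to qv qv qv qv qv qv qv qv qv qv qv qv qv qv qv qv; joining the 16 pieces gives the next term.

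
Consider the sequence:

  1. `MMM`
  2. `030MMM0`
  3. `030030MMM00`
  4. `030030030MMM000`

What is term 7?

030030030030030030MMM000000

Each term wraps the previous one in 030 on the left and 0 on the right.
From 030030030MMM000, 3 further steps: 030030030MMM000 → 030030030030MMM0000 → 030030030030030MMM00000 → (answer).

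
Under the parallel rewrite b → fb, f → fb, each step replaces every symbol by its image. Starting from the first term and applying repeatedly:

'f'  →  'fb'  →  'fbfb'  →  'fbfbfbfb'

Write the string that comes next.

Rewriting each symbol of fbfbfbfb: f→fb, b→fb, f→fb, b→fb, f→fb, b→fb, f→fb, b→fb, which concatenates to fb fb fb fb fb fb fb fb.

fbfbfbfbfbfbfbfb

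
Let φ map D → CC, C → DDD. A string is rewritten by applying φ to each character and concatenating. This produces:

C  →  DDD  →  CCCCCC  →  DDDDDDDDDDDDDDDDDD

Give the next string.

CCCCCCCCCCCCCCCCCCCCCCCCCCCCCCCCCCCC

Applying the rule to each of the 18 symbols of DDDDDDDDDDDDDDDDDD gives the pieces CC CC CC CC CC CC CC CC CC CC CC CC CC CC CC CC CC CC, which concatenate to the answer.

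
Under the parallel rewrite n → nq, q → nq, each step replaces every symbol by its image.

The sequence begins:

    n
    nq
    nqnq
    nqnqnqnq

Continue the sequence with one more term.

nqnqnqnqnqnqnqnq

Expanding nqnqnqnq: n→nq, q→nq, n→nq, q→nq, n→nq, q→nq, n→nq, q→nq. Concatenated: nq nq nq nq nq nq nq nq.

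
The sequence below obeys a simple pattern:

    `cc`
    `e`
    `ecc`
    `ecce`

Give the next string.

ecceecc

This is a Fibonacci-style word recurrence s(k) = s(k−1)·s(k−2): e.g. e·cc = ecc.
So term 5 is ecce·ecc.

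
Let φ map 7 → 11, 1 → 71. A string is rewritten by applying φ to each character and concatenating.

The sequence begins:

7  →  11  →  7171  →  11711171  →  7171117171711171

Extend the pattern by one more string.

11711171717111711171117171711171

Replace each of the 16 characters of 7171117171711171 in place — 11 71 11 71 71 71 11 71 11 71 11 71 71 71 11 71 — and concatenate.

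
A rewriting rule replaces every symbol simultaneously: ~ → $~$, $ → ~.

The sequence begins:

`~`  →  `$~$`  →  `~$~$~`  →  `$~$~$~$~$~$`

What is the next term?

~$~$~$~$~$~$~$~$~$~$~

Apply φ to $~$~$~$~$~$ symbol by symbol: $→~, ~→$~$, $→~, ~→$~$, $→~, ~→$~$, $→~, ~→$~$, $→~, ~→$~$, $→~; joined: ~ $~$ ~ $~$ ~ $~$ ~ $~$ ~ $~$ ~.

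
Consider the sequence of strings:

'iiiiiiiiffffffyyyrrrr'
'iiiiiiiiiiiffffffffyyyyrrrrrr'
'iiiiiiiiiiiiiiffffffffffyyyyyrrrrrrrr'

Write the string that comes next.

Each string has the form i^{3n+2} f^{2n+2} y^{n+1} r^{2n}, where the shown terms are n = 2, 3, 4.
For the next term, n = 5, so the run lengths are 17, 12, 6, 10.

iiiiiiiiiiiiiiiiiffffffffffffyyyyyyrrrrrrrrrr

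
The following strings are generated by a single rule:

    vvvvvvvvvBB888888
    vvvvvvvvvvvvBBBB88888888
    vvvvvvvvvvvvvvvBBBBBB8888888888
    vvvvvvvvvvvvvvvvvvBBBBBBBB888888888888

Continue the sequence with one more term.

vvvvvvvvvvvvvvvvvvvvvBBBBBBBBBB88888888888888

The n-th term is 3n+3 v's then 2n-2 B's then 2n+2 8's, where the shown terms are n = 2, 3, 4, 5.
Setting n = 6 gives 21, 10, 14 characters in each block.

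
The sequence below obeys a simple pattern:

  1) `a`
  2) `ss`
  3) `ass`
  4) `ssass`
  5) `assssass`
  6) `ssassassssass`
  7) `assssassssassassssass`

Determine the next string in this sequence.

ssassassssassassssassssassassssass

This is a Fibonacci-style word recurrence s(k) = s(k−2)·s(k−1): e.g. a·ss = ass.
Continuing: ssassassssass · assssassssassassssass gives term 8.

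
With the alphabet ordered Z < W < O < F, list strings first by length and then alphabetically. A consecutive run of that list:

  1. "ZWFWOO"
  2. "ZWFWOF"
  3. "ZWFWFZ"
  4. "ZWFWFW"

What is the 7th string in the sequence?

Stepping forward 3 times from ZWFWFW: ZWFWFW → ZWFWFO → ZWFWFF, then the target.

ZWFOZZ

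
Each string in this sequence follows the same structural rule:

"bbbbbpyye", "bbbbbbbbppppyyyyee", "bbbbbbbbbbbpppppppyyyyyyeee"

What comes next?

bbbbbbbbbbbbbbppppppppppyyyyyyyyeeee

Reading off run lengths: b runs 5, 8, 11; p runs 1, 4, 7; y runs 2, 4, 6; e runs 1, 2, 3 — each is linear in n (n = 1, 2, …).
For the next term, n = 4, so the run lengths are 14, 10, 8, 4.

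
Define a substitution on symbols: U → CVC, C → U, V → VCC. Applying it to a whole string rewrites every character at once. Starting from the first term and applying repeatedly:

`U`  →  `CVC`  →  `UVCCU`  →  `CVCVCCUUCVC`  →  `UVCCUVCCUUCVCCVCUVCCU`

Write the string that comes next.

Rewriting the 21 symbols of UVCCUVCCUUCVCCVCUVCCU one by one yields CVC VCC U U CVC VCC U U CVC CVC U VCC U U VCC U CVC VCC U U CVC; concatenated:

CVCVCCUUCVCVCCUUCVCCVCUVCCUUVCCUCVCVCCUUCVC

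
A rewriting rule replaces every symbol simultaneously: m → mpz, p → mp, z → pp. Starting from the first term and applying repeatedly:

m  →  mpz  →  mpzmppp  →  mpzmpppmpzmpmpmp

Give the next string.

Replace each of the 16 characters of mpzmpppmpzmpmpmp in place — mpz mp pp mpz mp mp mp mpz mp pp mpz mp mpz mp mpz mp — and concatenate.

mpzmpppmpzmpmpmpmpzmpppmpzmpmpzmpmpzmp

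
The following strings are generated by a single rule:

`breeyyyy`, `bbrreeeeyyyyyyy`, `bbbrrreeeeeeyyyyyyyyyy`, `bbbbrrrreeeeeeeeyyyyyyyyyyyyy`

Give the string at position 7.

bbbbbbbrrrrrrreeeeeeeeeeeeeeyyyyyyyyyyyyyyyyyyyyyy

The n-th term is n b's then n r's then 2n e's then 3n+1 y's (n = 1, 2, …).
At n = 7 the blocks have lengths 7, 7, 14, 22.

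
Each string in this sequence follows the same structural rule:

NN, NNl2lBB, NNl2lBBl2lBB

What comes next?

NNl2lBBl2lBBl2lBB

Every step adds l2lBB to the end: s(k+1) = s(k)·l2lBB.
One more step from NNl2lBBl2lBB gives the answer.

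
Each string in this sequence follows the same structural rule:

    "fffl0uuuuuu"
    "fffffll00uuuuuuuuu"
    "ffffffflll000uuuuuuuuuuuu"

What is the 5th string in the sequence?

Each string has the form f^{2n+1} l^{n} 0^{n} u^{3n+3} (n = 1, 2, …).
Setting n = 5 gives 11, 5, 5, 18 characters in each block.

ffffffffffflllll00000uuuuuuuuuuuuuuuuuu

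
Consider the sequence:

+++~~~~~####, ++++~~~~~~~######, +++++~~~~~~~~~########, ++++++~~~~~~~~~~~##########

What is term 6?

Each string has the form +^{n+1} ~^{2n+1} #^{2n}, where the shown terms are n = 2, 3, 4, 5.
At n = 7 the blocks have lengths 8, 15, 14.

++++++++~~~~~~~~~~~~~~~##############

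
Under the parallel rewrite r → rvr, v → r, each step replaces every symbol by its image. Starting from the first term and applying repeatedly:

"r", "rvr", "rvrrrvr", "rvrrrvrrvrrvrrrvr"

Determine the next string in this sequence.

rvrrrvrrvrrvrrrvrrvrrrvrrvrrrvrrvrrvrrrvr

φ(rvrrrvrrvrrvrrrvr) expands symbol-by-symbol to rvr r rvr rvr rvr r rvr rvr r rvr rvr r rvr rvr rvr r rvr; joining the 17 pieces gives the next term.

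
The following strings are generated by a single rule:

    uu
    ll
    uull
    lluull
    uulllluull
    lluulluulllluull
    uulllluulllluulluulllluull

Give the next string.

Each term (from the third on) is the two preceding terms concatenated in order: term 3 = uu·ll = uull.
So term 8 is lluulluulllluull·uulllluulllluulluulllluull.

lluulluulllluulluulllluulllluulluulllluull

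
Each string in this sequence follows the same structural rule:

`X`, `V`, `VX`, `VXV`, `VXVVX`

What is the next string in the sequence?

VXVVXVXV

This is a Fibonacci-style word recurrence s(k) = s(k−1)·s(k−2): e.g. V·X = VX.
The next term joins VXVVX and VXV.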